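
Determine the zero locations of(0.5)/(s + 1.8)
Numerator is a nonzero constant (0.5) → Zeros: none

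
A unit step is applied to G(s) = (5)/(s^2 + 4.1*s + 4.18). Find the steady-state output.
FVT: lim_{t→∞} y(t) = lim_{s→0} s*Y(s) where Y(s) = G(s)/s.
= lim_{s→0} G(s) = G(0) = num(0)/den(0) = 5/4.18 = 1.196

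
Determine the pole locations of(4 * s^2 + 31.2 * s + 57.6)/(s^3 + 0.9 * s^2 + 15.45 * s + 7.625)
Set denominator = 0: s^3 + 0.9*s^2 + 15.45*s + 7.625 = (s + 0.5)(s^2 + 0.4*s + 15.25) = 0 → Poles: -0.2 + 3.9j, -0.2 - 3.9j, -0.5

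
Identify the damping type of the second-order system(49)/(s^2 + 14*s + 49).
Standard form: ωn²/(s²+2ζωn·s+ωn²) gives ωn=7, ζ=1.
Critically damped (ζ = 1)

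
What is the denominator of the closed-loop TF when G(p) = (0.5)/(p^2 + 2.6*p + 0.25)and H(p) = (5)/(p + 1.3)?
Characteristic poly = G_den * H_den + G_num * H_num = (p^3 + 3.9*p^2 + 3.63*p + 0.325) + (2.5) = p^3 + 3.9*p^2 + 3.63*p + 2.825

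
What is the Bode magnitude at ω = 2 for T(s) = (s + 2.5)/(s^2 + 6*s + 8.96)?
Substitute s = j*2: T(j2) = 0.215894 - 0.119097j.
|T(j2)| = sqrt(Re² + Im²) = 0.2466.
20*log₁₀(0.2466) = -12.16 dB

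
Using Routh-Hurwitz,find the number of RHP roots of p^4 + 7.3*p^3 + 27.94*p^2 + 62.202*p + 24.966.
Routh array:
p^4: [1, 27.94, 24.966]; p^3: [7.3, 62.202]; p^2: [19.4192, 24.966]; p^1: [52.8169]; p^0: [24.966]
First column: [1, 7.3, 19.4192, 52.8169, 24.966]. Sign changes = RHP roots = 0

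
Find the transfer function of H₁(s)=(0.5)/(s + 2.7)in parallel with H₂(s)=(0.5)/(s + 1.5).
Parallel: H = H₁ + H₂ = (n₁·d₂ + n₂·d₁)/(d₁·d₂).
n₁·d₂ = 0.5*s + 0.75. n₂·d₁ = 0.5*s + 1.35. Sum = s + 2.1. d₁·d₂ = s^2 + 4.2*s + 4.05.
H(s) = (s + 2.1)/(s^2 + 4.2*s + 4.05)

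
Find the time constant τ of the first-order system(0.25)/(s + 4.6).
First-order system: τ = -1/pole. Pole = -4.6. τ = -1/(-4.6) = 0.2174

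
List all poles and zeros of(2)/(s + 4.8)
Set denominator = 0: s + 4.8 = 0 → Poles: -4.8
Numerator is a nonzero constant (2) → Zeros: none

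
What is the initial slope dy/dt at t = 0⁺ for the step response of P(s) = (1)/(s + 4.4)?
IVT: y'(0⁺) = lim_{s→∞} s²·Y(s) = lim_{s→∞} s·P(s).
deg(num) = 0, deg(den) = 1, relative degree = 1, so s·P(s) → (leading num)/(leading den) = 1/1 = 1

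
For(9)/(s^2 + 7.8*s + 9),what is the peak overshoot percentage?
Standard form: ωn²/(s²+2ζωn·s+ωn²) → ωn = 3, ζ = 1.3.
ζ ≥ 1, so the response is non-oscillatory: peak overshoot = 0%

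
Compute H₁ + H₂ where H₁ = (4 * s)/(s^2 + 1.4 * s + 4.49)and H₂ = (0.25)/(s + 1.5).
Parallel: H = H₁ + H₂ = (n₁·d₂ + n₂·d₁)/(d₁·d₂).
n₁·d₂ = 4*s^2 + 6*s. n₂·d₁ = 0.25*s^2 + 0.35*s + 1.1225. Sum = 4.25*s^2 + 6.35*s + 1.1225. d₁·d₂ = s^3 + 2.9*s^2 + 6.59*s + 6.735.
H(s) = (4.25*s^2 + 6.35*s + 1.1225)/(s^3 + 2.9*s^2 + 6.59*s + 6.735)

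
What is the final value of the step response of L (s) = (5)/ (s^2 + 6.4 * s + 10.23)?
FVT: lim_{t→∞} y(t) = lim_{s→0} s*Y(s) where Y(s) = L(s)/s.
= lim_{s→0} L(s) = L(0) = num(0)/den(0) = 5/10.23 = 0.4888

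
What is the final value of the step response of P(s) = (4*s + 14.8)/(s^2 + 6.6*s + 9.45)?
FVT: lim_{t→∞} y(t) = lim_{s→0} s*Y(s) where Y(s) = P(s)/s.
= lim_{s→0} P(s) = P(0) = num(0)/den(0) = 14.8/9.45 = 1.566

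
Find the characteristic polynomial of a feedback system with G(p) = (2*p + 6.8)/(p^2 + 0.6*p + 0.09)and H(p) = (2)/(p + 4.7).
Characteristic poly = G_den * H_den + G_num * H_num = (p^3 + 5.3*p^2 + 2.91*p + 0.423) + (4*p + 13.6) = p^3 + 5.3*p^2 + 6.91*p + 14.023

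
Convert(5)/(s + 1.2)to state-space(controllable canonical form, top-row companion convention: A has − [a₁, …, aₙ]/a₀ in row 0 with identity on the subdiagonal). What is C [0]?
Reachable canonical form: C = numerator coefficients (right-aligned, zero-padded to length n).
num = 5, C = [[5]].
C[0] = 5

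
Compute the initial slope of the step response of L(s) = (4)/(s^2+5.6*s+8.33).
IVT: y'(0⁺) = lim_{s→∞} s²·Y(s) = lim_{s→∞} s·L(s).
deg(num) = 0, deg(den) = 2, relative degree = 2 ≥ 2, so s·L(s) → 0. Initial slope = 0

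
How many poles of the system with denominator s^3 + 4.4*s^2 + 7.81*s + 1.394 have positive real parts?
s^3 + 4.4*s^2 + 7.81*s + 1.394 = (s + 0.2)(s^2 + 4.2*s + 6.97). Poles: -0.2, -2.1 + 1.6j, -2.1 - 1.6j. RHP poles (Re>0): 0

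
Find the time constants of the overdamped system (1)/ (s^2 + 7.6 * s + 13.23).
Overdamped: real poles at -2.7, -4.9. τ = -1/pole → τ₁ = 0.3704, τ₂ = 0.2041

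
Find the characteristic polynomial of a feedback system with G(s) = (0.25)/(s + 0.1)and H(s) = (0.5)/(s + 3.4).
Characteristic poly = G_den * H_den + G_num * H_num = (s^2 + 3.5*s + 0.34) + (0.125) = s^2 + 3.5*s + 0.465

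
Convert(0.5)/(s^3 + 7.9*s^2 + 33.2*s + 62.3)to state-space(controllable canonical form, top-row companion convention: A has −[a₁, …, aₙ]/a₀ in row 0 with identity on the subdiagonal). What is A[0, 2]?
Reachable canonical form for den = s^3 + 7.9*s^2 + 33.2*s + 62.3: top row of A = -[a₁,a₂,...,aₙ]/a₀, ones on the subdiagonal, zeros elsewhere.
A = [[-7.9, -33.2, -62.3], [1, 0, 0], [0, 1, 0]].
A[0,2] = -62.3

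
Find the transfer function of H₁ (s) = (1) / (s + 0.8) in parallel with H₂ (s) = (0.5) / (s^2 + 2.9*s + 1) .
Parallel: H = H₁ + H₂ = (n₁·d₂ + n₂·d₁)/(d₁·d₂).
n₁·d₂ = s^2 + 2.9*s + 1. n₂·d₁ = 0.5*s + 0.4. Sum = s^2 + 3.4*s + 1.4. d₁·d₂ = s^3 + 3.7*s^2 + 3.32*s + 0.8.
H(s) = (s^2 + 3.4*s + 1.4)/(s^3 + 3.7*s^2 + 3.32*s + 0.8)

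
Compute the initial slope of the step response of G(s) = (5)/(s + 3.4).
IVT: y'(0⁺) = lim_{s→∞} s²·Y(s) = lim_{s→∞} s·G(s).
deg(num) = 0, deg(den) = 1, relative degree = 1, so s·G(s) → (leading num)/(leading den) = 5/1 = 5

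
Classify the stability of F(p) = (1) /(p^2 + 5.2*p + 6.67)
Denominator: p^2 + 5.2*p + 6.67 = (p + 2.9)(p + 2.3). Poles: -2.3, -2.9. Stable (all poles in LHP)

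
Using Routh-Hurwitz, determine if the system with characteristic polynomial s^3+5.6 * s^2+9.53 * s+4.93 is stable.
Routh array:
s^3: [1, 9.53]; s^2: [5.6, 4.93]; s^1: [8.64964]; s^0: [4.93]
First column: [1, 5.6, 8.64964, 4.93]. Sign changes = 0.
Yes, stable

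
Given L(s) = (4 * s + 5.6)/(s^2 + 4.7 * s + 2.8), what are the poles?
Set denominator = 0: s^2 + 4.7*s + 2.8 = (s + 0.7)(s + 4) = 0 → Poles: -0.7, -4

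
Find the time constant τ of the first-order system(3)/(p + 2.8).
First-order system: τ = -1/pole. Pole = -2.8. τ = -1/(-2.8) = 0.3571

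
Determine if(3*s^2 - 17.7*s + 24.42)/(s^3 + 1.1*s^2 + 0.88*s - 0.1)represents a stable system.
Denominator: s^3 + 1.1*s^2 + 0.88*s - 0.1 = (s - 0.1)(s^2 + 1.2*s + 1). Poles: -0.6 + 0.8j, -0.6 - 0.8j, 0.1. All Re(p)<0: No (unstable)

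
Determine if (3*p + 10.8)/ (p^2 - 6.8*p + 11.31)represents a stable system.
Denominator: p^2 - 6.8*p + 11.31 = (p - 2.9)(p - 3.9). Poles: 2.9, 3.9. All Re(p)<0: No (unstable)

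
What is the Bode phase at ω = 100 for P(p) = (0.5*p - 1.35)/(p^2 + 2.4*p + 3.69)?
Substitute p = j*100: P(j100) = 0.000254991 - 0.00499572j.
∠P(j100) = atan2(Im, Re) = atan2(-0.00499572, 0.000254991) = -87.08°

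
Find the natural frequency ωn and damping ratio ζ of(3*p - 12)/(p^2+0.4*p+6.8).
Underdamped: complex pole -0.2 + 2.6j. ωn = |pole| = 2.608, ζ = -Re(pole)/ωn = 0.0767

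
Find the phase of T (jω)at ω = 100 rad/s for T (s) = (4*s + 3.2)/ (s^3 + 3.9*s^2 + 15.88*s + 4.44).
Substitute s = j*100: T(j100) = -0.000400151 - 1.24238e-05j.
∠T(j100) = atan2(Im, Re) = atan2(-1.24238e-05, -0.000400151) = -178.22°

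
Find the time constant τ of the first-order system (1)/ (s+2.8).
First-order system: τ = -1/pole. Pole = -2.8. τ = -1/(-2.8) = 0.3571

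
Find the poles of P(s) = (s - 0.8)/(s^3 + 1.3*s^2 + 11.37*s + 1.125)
Set denominator = 0: s^3 + 1.3*s^2 + 11.37*s + 1.125 = (s + 0.1)(s^2 + 1.2*s + 11.25) = 0 → Poles: -0.1, -0.6 + 3.3j, -0.6 - 3.3j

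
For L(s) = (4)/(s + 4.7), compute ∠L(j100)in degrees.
Substitute s = j*100: L(j100) = 0.00187586 - 0.0399118j.
∠L(j100) = atan2(Im, Re) = atan2(-0.0399118, 0.00187586) = -87.31°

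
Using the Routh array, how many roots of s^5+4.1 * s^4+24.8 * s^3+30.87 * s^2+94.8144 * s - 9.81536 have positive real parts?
Routh array:
s^5: [1, 24.8, 94.8144]; s^4: [4.1, 30.87, -9.81536]; s^3: [17.2707, 97.2084]; s^2: [7.79313, -9.81536]; s^1: [118.961]; s^0: [-9.81536]
First column: [1, 4.1, 17.2707, 7.79313, 118.961, -9.81536]. Sign changes = RHP roots = 1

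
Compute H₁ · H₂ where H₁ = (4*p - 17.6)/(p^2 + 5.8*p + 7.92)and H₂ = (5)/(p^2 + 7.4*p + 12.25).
Series: H = H₁ · H₂ = (n₁·n₂)/(d₁·d₂).
Num: n₁·n₂ = 20*p - 88. Den: d₁·d₂ = p^4 + 13.2*p^3 + 63.09*p^2 + 129.658*p + 97.02.
H(p) = (20*p - 88)/(p^4 + 13.2*p^3 + 63.09*p^2 + 129.658*p + 97.02)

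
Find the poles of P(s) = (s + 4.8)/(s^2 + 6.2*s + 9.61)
Set denominator = 0: s^2 + 6.2*s + 9.61 = (s + 3.1)(s + 3.1) = 0 → Poles: -3.1, -3.1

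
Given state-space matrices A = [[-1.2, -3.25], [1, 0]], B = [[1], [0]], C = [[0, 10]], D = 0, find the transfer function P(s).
P(s) = C(sI - A)⁻¹B + D.
Characteristic polynomial det(sI - A) = s^2 + 1.2*s + 3.25.
Numerator from C·adj(sI-A)·B + D·det(sI-A) = 10.
P(s) = (10)/(s^2 + 1.2*s + 3.25)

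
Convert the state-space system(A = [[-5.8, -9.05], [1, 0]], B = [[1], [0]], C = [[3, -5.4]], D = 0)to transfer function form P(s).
P(s) = C(sI - A)⁻¹B + D.
Characteristic polynomial det(sI - A) = s^2 + 5.8*s + 9.05.
Numerator from C·adj(sI-A)·B + D·det(sI-A) = 3*s - 5.4.
P(s) = (3*s - 5.4)/(s^2 + 5.8*s + 9.05)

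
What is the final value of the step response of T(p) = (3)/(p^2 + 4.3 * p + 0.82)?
FVT: lim_{t→∞} y(t) = lim_{p→0} p*Y(p) where Y(p) = T(p)/p.
= lim_{p→0} T(p) = T(0) = num(0)/den(0) = 3/0.82 = 3.659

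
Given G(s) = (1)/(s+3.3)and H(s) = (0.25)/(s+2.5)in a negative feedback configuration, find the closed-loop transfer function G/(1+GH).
Closed-loop T = G/(1+GH).
Numerator: G_num * H_den = s + 2.5.
Denominator: G_den * H_den + G_num * H_num = (s^2 + 5.8*s + 8.25) + (0.25) = s^2 + 5.8*s + 8.5.
T(s) = (s + 2.5)/(s^2 + 5.8*s + 8.5)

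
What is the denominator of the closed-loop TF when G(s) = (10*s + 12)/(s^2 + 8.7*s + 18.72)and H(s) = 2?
Characteristic poly = G_den * H_den + G_num * H_num = (s^2 + 8.7*s + 18.72) + (20*s + 24) = s^2 + 28.7*s + 42.72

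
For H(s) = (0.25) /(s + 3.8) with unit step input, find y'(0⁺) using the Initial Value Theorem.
IVT: y'(0⁺) = lim_{s→∞} s²·Y(s) = lim_{s→∞} s·H(s).
deg(num) = 0, deg(den) = 1, relative degree = 1, so s·H(s) → (leading num)/(leading den) = 0.25/1 = 0.25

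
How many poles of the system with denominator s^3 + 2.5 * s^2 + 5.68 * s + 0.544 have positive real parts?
s^3 + 2.5*s^2 + 5.68*s + 0.544 = (s + 0.1)(s^2 + 2.4*s + 5.44). Poles: -0.1, -1.2 + 2j, -1.2 - 2j. RHP poles (Re>0): 0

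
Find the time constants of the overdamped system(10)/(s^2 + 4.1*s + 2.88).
Overdamped: real poles at -3.2, -0.9. τ = -1/pole → τ₁ = 0.3125, τ₂ = 1.111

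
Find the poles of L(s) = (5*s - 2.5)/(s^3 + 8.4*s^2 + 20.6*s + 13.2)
Set denominator = 0: s^3 + 8.4*s^2 + 20.6*s + 13.2 = (s + 1)(s + 3)(s + 4.4) = 0 → Poles: -1, -3, -4.4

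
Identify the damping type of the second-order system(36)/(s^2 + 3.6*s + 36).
Standard form: ωn²/(s²+2ζωn·s+ωn²) gives ωn=6, ζ=0.3.
Underdamped (ζ = 0.3 < 1)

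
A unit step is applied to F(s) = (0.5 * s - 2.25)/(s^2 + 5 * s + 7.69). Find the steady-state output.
FVT: lim_{t→∞} y(t) = lim_{s→0} s*Y(s) where Y(s) = F(s)/s.
= lim_{s→0} F(s) = F(0) = num(0)/den(0) = -2.25/7.69 = -0.2926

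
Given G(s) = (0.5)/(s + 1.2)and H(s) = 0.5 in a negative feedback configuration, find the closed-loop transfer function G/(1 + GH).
Closed-loop T = G/(1+GH).
Numerator: G_num * H_den = 0.5.
Denominator: G_den * H_den + G_num * H_num = (s + 1.2) + (0.25) = s + 1.45.
T(s) = (0.5)/(s + 1.45)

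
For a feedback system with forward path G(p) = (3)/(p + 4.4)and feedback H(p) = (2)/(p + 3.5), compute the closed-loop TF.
Closed-loop T = G/(1+GH).
Numerator: G_num * H_den = 3*p + 10.5.
Denominator: G_den * H_den + G_num * H_num = (p^2 + 7.9*p + 15.4) + (6) = p^2 + 7.9*p + 21.4.
T(p) = (3*p + 10.5)/(p^2 + 7.9*p + 21.4)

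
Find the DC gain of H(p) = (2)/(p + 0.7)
DC gain = H(0) = num(0)/den(0) = 2/0.7 = 2.857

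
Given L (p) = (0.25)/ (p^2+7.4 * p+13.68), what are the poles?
Set denominator = 0: p^2 + 7.4*p + 13.68 = (p + 3.8)(p + 3.6) = 0 → Poles: -3.6, -3.8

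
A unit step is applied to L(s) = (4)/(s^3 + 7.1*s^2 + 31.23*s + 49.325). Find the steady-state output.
FVT: lim_{t→∞} y(t) = lim_{s→0} s*Y(s) where Y(s) = L(s)/s.
= lim_{s→0} L(s) = L(0) = num(0)/den(0) = 4/49.325 = 0.08109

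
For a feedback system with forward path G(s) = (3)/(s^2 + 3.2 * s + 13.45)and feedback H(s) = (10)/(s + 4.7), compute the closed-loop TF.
Closed-loop T = G/(1+GH).
Numerator: G_num * H_den = 3*s + 14.1.
Denominator: G_den * H_den + G_num * H_num = (s^3 + 7.9*s^2 + 28.49*s + 63.215) + (30) = s^3 + 7.9*s^2 + 28.49*s + 93.215.
T(s) = (3*s + 14.1)/(s^3 + 7.9*s^2 + 28.49*s + 93.215)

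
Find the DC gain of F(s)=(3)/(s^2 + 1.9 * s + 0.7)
DC gain = F(0) = num(0)/den(0) = 3/0.7 = 4.286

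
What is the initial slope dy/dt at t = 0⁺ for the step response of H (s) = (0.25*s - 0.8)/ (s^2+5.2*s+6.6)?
IVT: y'(0⁺) = lim_{s→∞} s²·Y(s) = lim_{s→∞} s·H(s).
deg(num) = 1, deg(den) = 2, relative degree = 1, so s·H(s) → (leading num)/(leading den) = 0.25/1 = 0.25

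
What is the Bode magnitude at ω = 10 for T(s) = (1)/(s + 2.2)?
Substitute s = j*10: T(j10) = 0.0209844 - 0.0953834j.
|T(j10)| = sqrt(Re² + Im²) = 0.09766.
20*log₁₀(0.09766) = -20.21 dB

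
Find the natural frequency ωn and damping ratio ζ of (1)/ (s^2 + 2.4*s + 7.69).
Underdamped: complex pole -1.2 + 2.5j. ωn = |pole| = 2.773, ζ = -Re(pole)/ωn = 0.4327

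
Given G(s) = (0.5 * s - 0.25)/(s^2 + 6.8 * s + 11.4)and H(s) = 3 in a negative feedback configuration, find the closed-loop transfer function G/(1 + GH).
Closed-loop T = G/(1+GH).
Numerator: G_num * H_den = 0.5*s - 0.25.
Denominator: G_den * H_den + G_num * H_num = (s^2 + 6.8*s + 11.4) + (1.5*s - 0.75) = s^2 + 8.3*s + 10.65.
T(s) = (0.5*s - 0.25)/(s^2 + 8.3*s + 10.65)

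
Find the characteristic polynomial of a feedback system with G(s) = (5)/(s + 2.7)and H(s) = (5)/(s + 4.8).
Characteristic poly = G_den * H_den + G_num * H_num = (s^2 + 7.5*s + 12.96) + (25) = s^2 + 7.5*s + 37.96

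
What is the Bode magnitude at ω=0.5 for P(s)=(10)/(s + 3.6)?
Substitute s = j*0.5: P(j0.5) = 2.72521 - 0.378501j.
|P(j0.5)| = sqrt(Re² + Im²) = 2.751.
20*log₁₀(2.751) = 8.79 dB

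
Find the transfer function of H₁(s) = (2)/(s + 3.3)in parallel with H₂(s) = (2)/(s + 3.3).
Parallel: H = H₁ + H₂ = (n₁·d₂ + n₂·d₁)/(d₁·d₂).
n₁·d₂ = 2*s + 6.6. n₂·d₁ = 2*s + 6.6. Sum = 4*s + 13.2. d₁·d₂ = s^2 + 6.6*s + 10.89.
H(s) = (4*s + 13.2)/(s^2 + 6.6*s + 10.89)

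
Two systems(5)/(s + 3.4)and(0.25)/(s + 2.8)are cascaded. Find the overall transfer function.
Series: H = H₁ · H₂ = (n₁·n₂)/(d₁·d₂).
Num: n₁·n₂ = 1.25. Den: d₁·d₂ = s^2 + 6.2*s + 9.52.
H(s) = (1.25)/(s^2 + 6.2*s + 9.52)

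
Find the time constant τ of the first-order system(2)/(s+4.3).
First-order system: τ = -1/pole. Pole = -4.3. τ = -1/(-4.3) = 0.2326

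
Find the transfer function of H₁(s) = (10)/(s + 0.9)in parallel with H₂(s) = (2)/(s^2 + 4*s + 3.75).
Parallel: H = H₁ + H₂ = (n₁·d₂ + n₂·d₁)/(d₁·d₂).
n₁·d₂ = 10*s^2 + 40*s + 37.5. n₂·d₁ = 2*s + 1.8. Sum = 10*s^2 + 42*s + 39.3. d₁·d₂ = s^3 + 4.9*s^2 + 7.35*s + 3.375.
H(s) = (10*s^2 + 42*s + 39.3)/(s^3 + 4.9*s^2 + 7.35*s + 3.375)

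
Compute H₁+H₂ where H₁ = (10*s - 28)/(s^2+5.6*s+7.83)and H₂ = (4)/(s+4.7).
Parallel: H = H₁ + H₂ = (n₁·d₂ + n₂·d₁)/(d₁·d₂).
n₁·d₂ = 10*s^2 + 19*s - 131.6. n₂·d₁ = 4*s^2 + 22.4*s + 31.32. Sum = 14*s^2 + 41.4*s - 100.28. d₁·d₂ = s^3 + 10.3*s^2 + 34.15*s + 36.801.
H(s) = (14*s^2 + 41.4*s - 100.28)/(s^3 + 10.3*s^2 + 34.15*s + 36.801)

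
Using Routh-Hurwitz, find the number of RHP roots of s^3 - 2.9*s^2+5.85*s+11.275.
Routh array:
s^3: [1, 5.85]; s^2: [-2.9, 11.275]; s^1: [9.73793]; s^0: [11.275]
First column: [1, -2.9, 9.73793, 11.275]. Sign changes = RHP roots = 2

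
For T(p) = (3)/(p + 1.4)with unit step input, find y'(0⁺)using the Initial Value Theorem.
IVT: y'(0⁺) = lim_{p→∞} p²·Y(p) = lim_{p→∞} p·T(p).
deg(num) = 0, deg(den) = 1, relative degree = 1, so p·T(p) → (leading num)/(leading den) = 3/1 = 3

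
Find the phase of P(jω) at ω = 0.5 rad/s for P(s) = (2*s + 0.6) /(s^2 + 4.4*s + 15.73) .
Substitute s = j*0.5: P(j0.5) = 0.0469914 + 0.0579211j.
∠P(j0.5) = atan2(Im, Re) = atan2(0.0579211, 0.0469914) = 50.95°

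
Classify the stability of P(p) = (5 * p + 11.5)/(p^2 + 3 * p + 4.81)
Denominator: p^2 + 3*p + 4.81. Poles: -1.5 + 1.6j, -1.5 - 1.6j. Stable (all poles in LHP)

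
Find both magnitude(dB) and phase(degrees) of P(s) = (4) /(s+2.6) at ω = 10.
Substitute s = j*10: P(j10) = 0.0974148 - 0.374672j.
|P| = 20*log₁₀(sqrt(Re²+Im²)) = -8.24 dB.
∠P = atan2(Im, Re) = -75.43°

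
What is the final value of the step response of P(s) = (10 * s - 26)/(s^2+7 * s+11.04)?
FVT: lim_{t→∞} y(t) = lim_{s→0} s*Y(s) where Y(s) = P(s)/s.
= lim_{s→0} P(s) = P(0) = num(0)/den(0) = -26/11.04 = -2.355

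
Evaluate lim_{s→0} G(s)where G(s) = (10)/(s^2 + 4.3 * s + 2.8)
DC gain = G(0) = num(0)/den(0) = 10/2.8 = 3.571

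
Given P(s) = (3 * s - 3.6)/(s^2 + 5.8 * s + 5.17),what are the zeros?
Set numerator = 0: 3*s - 3.6 = 0 → Zeros: 1.2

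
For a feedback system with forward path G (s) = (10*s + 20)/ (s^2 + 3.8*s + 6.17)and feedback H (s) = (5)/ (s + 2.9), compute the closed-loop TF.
Closed-loop T = G/(1+GH).
Numerator: G_num * H_den = 10*s^2 + 49*s + 58.
Denominator: G_den * H_den + G_num * H_num = (s^3 + 6.7*s^2 + 17.19*s + 17.893) + (50*s + 100) = s^3 + 6.7*s^2 + 67.19*s + 117.893.
T(s) = (10*s^2 + 49*s + 58)/(s^3 + 6.7*s^2 + 67.19*s + 117.893)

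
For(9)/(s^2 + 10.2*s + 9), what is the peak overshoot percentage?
Standard form: ωn²/(s²+2ζωn·s+ωn²) → ωn = 3, ζ = 1.7.
ζ ≥ 1, so the response is non-oscillatory: peak overshoot = 0%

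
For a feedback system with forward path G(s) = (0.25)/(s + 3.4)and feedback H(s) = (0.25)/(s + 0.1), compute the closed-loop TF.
Closed-loop T = G/(1+GH).
Numerator: G_num * H_den = 0.25*s + 0.025.
Denominator: G_den * H_den + G_num * H_num = (s^2 + 3.5*s + 0.34) + (0.0625) = s^2 + 3.5*s + 0.4025.
T(s) = (0.25*s + 0.025)/(s^2 + 3.5*s + 0.4025)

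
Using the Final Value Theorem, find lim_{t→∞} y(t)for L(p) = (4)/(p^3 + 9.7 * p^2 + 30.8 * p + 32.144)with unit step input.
FVT: lim_{t→∞} y(t) = lim_{p→0} p*Y(p) where Y(p) = L(p)/p.
= lim_{p→0} L(p) = L(0) = num(0)/den(0) = 4/32.144 = 0.1244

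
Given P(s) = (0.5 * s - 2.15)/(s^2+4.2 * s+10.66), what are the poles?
Set denominator = 0: s^2 + 4.2*s + 10.66 = 0 → Poles: -2.1 + 2.5j, -2.1 - 2.5j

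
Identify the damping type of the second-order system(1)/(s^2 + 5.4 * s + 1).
Standard form: ωn²/(s²+2ζωn·s+ωn²) gives ωn=1, ζ=2.7.
Overdamped (ζ = 2.7 > 1)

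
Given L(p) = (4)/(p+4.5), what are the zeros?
Numerator is a nonzero constant (4) → Zeros: none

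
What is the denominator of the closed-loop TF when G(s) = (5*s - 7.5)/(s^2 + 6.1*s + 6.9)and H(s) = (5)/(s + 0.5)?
Characteristic poly = G_den * H_den + G_num * H_num = (s^3 + 6.6*s^2 + 9.95*s + 3.45) + (25*s - 37.5) = s^3 + 6.6*s^2 + 34.95*s - 34.05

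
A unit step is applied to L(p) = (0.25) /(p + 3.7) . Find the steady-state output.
FVT: lim_{t→∞} y(t) = lim_{p→0} p*Y(p) where Y(p) = L(p)/p.
= lim_{p→0} L(p) = L(0) = num(0)/den(0) = 0.25/3.7 = 0.06757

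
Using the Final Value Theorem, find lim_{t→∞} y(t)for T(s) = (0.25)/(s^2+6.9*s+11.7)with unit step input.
FVT: lim_{t→∞} y(t) = lim_{s→0} s*Y(s) where Y(s) = T(s)/s.
= lim_{s→0} T(s) = T(0) = num(0)/den(0) = 0.25/11.7 = 0.02137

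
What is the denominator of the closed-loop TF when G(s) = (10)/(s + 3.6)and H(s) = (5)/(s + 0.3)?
Characteristic poly = G_den * H_den + G_num * H_num = (s^2 + 3.9*s + 1.08) + (50) = s^2 + 3.9*s + 51.08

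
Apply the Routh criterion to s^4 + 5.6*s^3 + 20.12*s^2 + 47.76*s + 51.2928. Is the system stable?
Routh array:
s^4: [1, 20.12, 51.2928]; s^3: [5.6, 47.76]; s^2: [11.5914, 51.2928]; s^1: [22.9796]; s^0: [51.2928]
First column: [1, 5.6, 11.5914, 22.9796, 51.2928]. Sign changes = 0.
Yes, stable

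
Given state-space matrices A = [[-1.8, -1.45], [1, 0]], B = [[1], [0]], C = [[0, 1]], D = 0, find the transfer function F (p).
F(p) = C(pI - A)⁻¹B + D.
Characteristic polynomial det(pI - A) = p^2 + 1.8*p + 1.45.
Numerator from C·adj(pI-A)·B + D·det(pI-A) = 1.
F(p) = (1)/(p^2 + 1.8*p + 1.45)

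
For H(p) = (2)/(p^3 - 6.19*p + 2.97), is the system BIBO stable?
Denominator: p^3 - 6.19*p + 2.97 = (p - 0.5)(p - 2.2)(p + 2.7). Poles: -2.7, 0.5, 2.2. All Re(p)<0: No (unstable)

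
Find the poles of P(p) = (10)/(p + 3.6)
Set denominator = 0: p + 3.6 = 0 → Poles: -3.6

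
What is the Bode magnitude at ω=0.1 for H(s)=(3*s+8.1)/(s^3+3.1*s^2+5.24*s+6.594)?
Substitute s = j*0.1: H(j0.1) = 1.23002 - 0.0523087j.
|H(j0.1)| = sqrt(Re² + Im²) = 1.231.
20*log₁₀(1.231) = 1.81 dB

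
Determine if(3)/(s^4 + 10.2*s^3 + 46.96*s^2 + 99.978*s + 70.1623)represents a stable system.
Denominator: s^4 + 10.2*s^3 + 46.96*s^2 + 99.978*s + 70.1623 = (s + 1.3)(s + 3.1)(s^2 + 5.8*s + 17.41). Poles: -1.3, -2.9 + 3j, -2.9 - 3j, -3.1. All Re(p)<0: Yes (stable)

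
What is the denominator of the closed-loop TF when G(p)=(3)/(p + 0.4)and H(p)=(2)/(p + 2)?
Characteristic poly = G_den * H_den + G_num * H_num = (p^2 + 2.4*p + 0.8) + (6) = p^2 + 2.4*p + 6.8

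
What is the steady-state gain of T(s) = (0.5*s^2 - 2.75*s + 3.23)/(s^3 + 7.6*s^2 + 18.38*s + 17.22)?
DC gain = T(0) = num(0)/den(0) = 3.23/17.22 = 0.1876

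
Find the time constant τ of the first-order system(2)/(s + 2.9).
First-order system: τ = -1/pole. Pole = -2.9. τ = -1/(-2.9) = 0.3448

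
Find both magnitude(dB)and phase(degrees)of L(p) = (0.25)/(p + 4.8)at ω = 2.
Substitute p = j*2: L(j2) = 0.0443787 - 0.0184911j.
|L| = 20*log₁₀(sqrt(Re²+Im²)) = -26.36 dB.
∠L = atan2(Im, Re) = -22.62°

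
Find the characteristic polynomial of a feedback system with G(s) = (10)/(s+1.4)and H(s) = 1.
Characteristic poly = G_den * H_den + G_num * H_num = (s + 1.4) + (10) = s + 11.4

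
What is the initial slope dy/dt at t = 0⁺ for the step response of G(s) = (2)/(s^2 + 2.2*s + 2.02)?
IVT: y'(0⁺) = lim_{s→∞} s²·Y(s) = lim_{s→∞} s·G(s).
deg(num) = 0, deg(den) = 2, relative degree = 2 ≥ 2, so s·G(s) → 0. Initial slope = 0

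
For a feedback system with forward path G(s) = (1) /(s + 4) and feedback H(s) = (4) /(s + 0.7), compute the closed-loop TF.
Closed-loop T = G/(1+GH).
Numerator: G_num * H_den = s + 0.7.
Denominator: G_den * H_den + G_num * H_num = (s^2 + 4.7*s + 2.8) + (4) = s^2 + 4.7*s + 6.8.
T(s) = (s + 0.7)/(s^2 + 4.7*s + 6.8)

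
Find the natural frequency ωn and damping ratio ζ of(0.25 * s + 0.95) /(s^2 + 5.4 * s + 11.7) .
Underdamped: complex pole -2.7 + 2.1j. ωn = |pole| = 3.421, ζ = -Re(pole)/ωn = 0.7894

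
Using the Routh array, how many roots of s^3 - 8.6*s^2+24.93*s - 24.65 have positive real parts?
Routh array:
s^3: [1, 24.93]; s^2: [-8.6, -24.65]; s^1: [22.0637]; s^0: [-24.65]
First column: [1, -8.6, 22.0637, -24.65]. Sign changes = RHP roots = 3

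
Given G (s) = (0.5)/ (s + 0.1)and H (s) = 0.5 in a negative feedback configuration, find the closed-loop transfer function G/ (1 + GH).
Closed-loop T = G/(1+GH).
Numerator: G_num * H_den = 0.5.
Denominator: G_den * H_den + G_num * H_num = (s + 0.1) + (0.25) = s + 0.35.
T(s) = (0.5)/(s + 0.35)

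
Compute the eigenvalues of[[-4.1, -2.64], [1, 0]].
Eigenvalues solve det(λI - A) = 0.
Characteristic polynomial: λ^2 + 4.1*λ + 2.64 = 0.
Factor: (λ + 0.8)(λ + 3.3) = 0.
Roots: -0.8, -3.3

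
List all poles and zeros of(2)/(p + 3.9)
Set denominator = 0: p + 3.9 = 0 → Poles: -3.9
Numerator is a nonzero constant (2) → Zeros: none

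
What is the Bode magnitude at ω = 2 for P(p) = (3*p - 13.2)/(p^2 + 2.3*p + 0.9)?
Substitute p = j*2: P(j2) = 2.22684 + 1.36887j.
|P(j2)| = sqrt(Re² + Im²) = 2.614.
20*log₁₀(2.614) = 8.35 dB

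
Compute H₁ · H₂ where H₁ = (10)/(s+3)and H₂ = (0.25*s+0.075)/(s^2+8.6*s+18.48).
Series: H = H₁ · H₂ = (n₁·n₂)/(d₁·d₂).
Num: n₁·n₂ = 2.5*s + 0.75. Den: d₁·d₂ = s^3 + 11.6*s^2 + 44.28*s + 55.44.
H(s) = (2.5*s + 0.75)/(s^3 + 11.6*s^2 + 44.28*s + 55.44)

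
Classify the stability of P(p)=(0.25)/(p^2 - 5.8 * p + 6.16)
Denominator: p^2 - 5.8*p + 6.16 = (p - 1.4)(p - 4.4). Poles: 1.4, 4.4. Unstable (2 pole(s) in RHP)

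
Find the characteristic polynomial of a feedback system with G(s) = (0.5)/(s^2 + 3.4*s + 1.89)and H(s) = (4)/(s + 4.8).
Characteristic poly = G_den * H_den + G_num * H_num = (s^3 + 8.2*s^2 + 18.21*s + 9.072) + (2) = s^3 + 8.2*s^2 + 18.21*s + 11.072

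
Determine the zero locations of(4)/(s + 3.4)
Numerator is a nonzero constant (4) → Zeros: none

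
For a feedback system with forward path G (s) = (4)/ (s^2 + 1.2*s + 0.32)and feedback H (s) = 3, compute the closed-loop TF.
Closed-loop T = G/(1+GH).
Numerator: G_num * H_den = 4.
Denominator: G_den * H_den + G_num * H_num = (s^2 + 1.2*s + 0.32) + (12) = s^2 + 1.2*s + 12.32.
T(s) = (4)/(s^2 + 1.2*s + 12.32)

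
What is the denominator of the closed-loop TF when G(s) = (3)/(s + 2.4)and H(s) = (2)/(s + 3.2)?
Characteristic poly = G_den * H_den + G_num * H_num = (s^2 + 5.6*s + 7.68) + (6) = s^2 + 5.6*s + 13.68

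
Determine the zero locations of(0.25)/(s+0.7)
Numerator is a nonzero constant (0.25) → Zeros: none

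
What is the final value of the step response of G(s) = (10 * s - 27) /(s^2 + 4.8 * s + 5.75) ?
FVT: lim_{t→∞} y(t) = lim_{s→0} s*Y(s) where Y(s) = G(s)/s.
= lim_{s→0} G(s) = G(0) = num(0)/den(0) = -27/5.75 = -4.696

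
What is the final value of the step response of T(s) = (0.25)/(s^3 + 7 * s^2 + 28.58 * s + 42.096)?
FVT: lim_{t→∞} y(t) = lim_{s→0} s*Y(s) where Y(s) = T(s)/s.
= lim_{s→0} T(s) = T(0) = num(0)/den(0) = 0.25/42.096 = 0.005939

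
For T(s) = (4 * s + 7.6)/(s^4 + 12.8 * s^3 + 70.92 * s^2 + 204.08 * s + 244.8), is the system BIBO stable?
Denominator: s^4 + 12.8*s^3 + 70.92*s^2 + 204.08*s + 244.8 = (s + 3.6)(s + 4)(s^2 + 5.2*s + 17). Poles: -2.6 + 3.2j, -2.6 - 3.2j, -3.6, -4. All Re(p)<0: Yes (stable)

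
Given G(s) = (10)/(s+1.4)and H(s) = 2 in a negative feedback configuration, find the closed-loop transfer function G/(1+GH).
Closed-loop T = G/(1+GH).
Numerator: G_num * H_den = 10.
Denominator: G_den * H_den + G_num * H_num = (s + 1.4) + (20) = s + 21.4.
T(s) = (10)/(s + 21.4)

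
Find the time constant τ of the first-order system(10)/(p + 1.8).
First-order system: τ = -1/pole. Pole = -1.8. τ = -1/(-1.8) = 0.5556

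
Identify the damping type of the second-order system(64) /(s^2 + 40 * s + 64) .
Standard form: ωn²/(s²+2ζωn·s+ωn²) gives ωn=8, ζ=2.5.
Overdamped (ζ = 2.5 > 1)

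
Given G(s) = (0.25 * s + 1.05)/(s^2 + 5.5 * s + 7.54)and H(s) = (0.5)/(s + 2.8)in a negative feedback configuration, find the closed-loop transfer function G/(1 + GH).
Closed-loop T = G/(1+GH).
Numerator: G_num * H_den = 0.25*s^2 + 1.75*s + 2.94.
Denominator: G_den * H_den + G_num * H_num = (s^3 + 8.3*s^2 + 22.94*s + 21.112) + (0.125*s + 0.525) = s^3 + 8.3*s^2 + 23.065*s + 21.637.
T(s) = (0.25*s^2 + 1.75*s + 2.94)/(s^3 + 8.3*s^2 + 23.065*s + 21.637)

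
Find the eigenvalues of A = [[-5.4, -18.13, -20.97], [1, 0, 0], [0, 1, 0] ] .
Eigenvalues solve det(λI - A) = 0.
Characteristic polynomial: λ^3 + 5.4*λ^2 + 18.13*λ + 20.97 = 0.
Factor: (λ + 1.8)(λ^2 + 3.6*λ + 11.65) = 0.
Roots: -1.8, -1.8 + 2.9j, -1.8 - 2.9j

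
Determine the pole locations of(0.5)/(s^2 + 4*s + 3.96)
Set denominator = 0: s^2 + 4*s + 3.96 = (s + 2.2)(s + 1.8) = 0 → Poles: -1.8, -2.2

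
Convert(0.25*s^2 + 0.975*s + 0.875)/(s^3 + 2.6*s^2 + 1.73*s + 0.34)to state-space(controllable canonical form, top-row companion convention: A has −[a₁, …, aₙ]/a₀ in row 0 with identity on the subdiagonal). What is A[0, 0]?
Reachable canonical form for den = s^3 + 2.6*s^2 + 1.73*s + 0.34: top row of A = -[a₁,a₂,...,aₙ]/a₀, ones on the subdiagonal, zeros elsewhere.
A = [[-2.6, -1.73, -0.34], [1, 0, 0], [0, 1, 0]].
A[0,0] = -2.6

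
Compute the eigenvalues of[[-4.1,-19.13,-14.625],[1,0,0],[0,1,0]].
Eigenvalues solve det(λI - A) = 0.
Characteristic polynomial: λ^3 + 4.1*λ^2 + 19.13*λ + 14.625 = 0.
Factor: (λ + 0.9)(λ^2 + 3.2*λ + 16.25) = 0.
Roots: -0.9, -1.6 + 3.7j, -1.6 - 3.7j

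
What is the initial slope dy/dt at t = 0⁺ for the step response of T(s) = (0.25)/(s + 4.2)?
IVT: y'(0⁺) = lim_{s→∞} s²·Y(s) = lim_{s→∞} s·T(s).
deg(num) = 0, deg(den) = 1, relative degree = 1, so s·T(s) → (leading num)/(leading den) = 0.25/1 = 0.25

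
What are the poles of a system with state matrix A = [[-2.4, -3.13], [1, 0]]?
Eigenvalues solve det(λI - A) = 0.
Characteristic polynomial: λ^2 + 2.4*λ + 3.13 = 0.
Roots: -1.2 + 1.3j, -1.2 - 1.3j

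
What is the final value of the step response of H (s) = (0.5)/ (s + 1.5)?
FVT: lim_{t→∞} y(t) = lim_{s→0} s*Y(s) where Y(s) = H(s)/s.
= lim_{s→0} H(s) = H(0) = num(0)/den(0) = 0.5/1.5 = 0.3333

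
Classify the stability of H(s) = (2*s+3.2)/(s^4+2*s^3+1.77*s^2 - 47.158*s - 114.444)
Denominator: s^4 + 2*s^3 + 1.77*s^2 - 47.158*s - 114.444 = (s - 3.6)(s + 2.2)(s^2 + 3.4*s + 14.45). Poles: -1.7 + 3.4j, -1.7 - 3.4j, -2.2, 3.6. Unstable (1 pole(s) in RHP)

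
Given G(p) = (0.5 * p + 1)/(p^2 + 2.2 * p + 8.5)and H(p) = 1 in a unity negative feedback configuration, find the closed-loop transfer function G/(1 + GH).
Closed-loop T = G/(1+GH).
Numerator: G_num * H_den = 0.5*p + 1.
Denominator: G_den * H_den + G_num * H_num = (p^2 + 2.2*p + 8.5) + (0.5*p + 1) = p^2 + 2.7*p + 9.5.
T(p) = (0.5*p + 1)/(p^2 + 2.7*p + 9.5)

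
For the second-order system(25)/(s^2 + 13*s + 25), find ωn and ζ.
Standard form: ωn²/(s²+2ζωn·s+ωn²).
const=25=ωn² → ωn=5, s coeff=13=2ζωn → ζ=1.3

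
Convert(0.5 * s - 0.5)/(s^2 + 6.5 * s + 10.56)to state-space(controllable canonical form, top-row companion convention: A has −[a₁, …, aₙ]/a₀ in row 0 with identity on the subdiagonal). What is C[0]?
Reachable canonical form: C = numerator coefficients (right-aligned, zero-padded to length n).
num = 0.5*s - 0.5, C = [[0.5, -0.5]].
C[0] = 0.5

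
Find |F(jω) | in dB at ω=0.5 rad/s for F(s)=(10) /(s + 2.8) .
Substitute s = j*0.5: F(j0.5) = 3.46106 - 0.618047j.
|F(j0.5)| = sqrt(Re² + Im²) = 3.516.
20*log₁₀(3.516) = 10.92 dB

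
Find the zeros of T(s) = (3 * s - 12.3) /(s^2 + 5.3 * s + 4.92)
Set numerator = 0: 3*s - 12.3 = 0 → Zeros: 4.1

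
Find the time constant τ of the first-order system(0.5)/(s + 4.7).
First-order system: τ = -1/pole. Pole = -4.7. τ = -1/(-4.7) = 0.2128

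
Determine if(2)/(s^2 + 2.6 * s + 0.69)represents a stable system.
Denominator: s^2 + 2.6*s + 0.69 = (s + 2.3)(s + 0.3). Poles: -0.3, -2.3. All Re(p)<0: Yes (stable)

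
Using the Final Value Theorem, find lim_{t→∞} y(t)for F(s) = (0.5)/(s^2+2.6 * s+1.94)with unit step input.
FVT: lim_{t→∞} y(t) = lim_{s→0} s*Y(s) where Y(s) = F(s)/s.
= lim_{s→0} F(s) = F(0) = num(0)/den(0) = 0.5/1.94 = 0.2577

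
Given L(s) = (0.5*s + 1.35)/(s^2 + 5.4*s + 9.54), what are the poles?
Set denominator = 0: s^2 + 5.4*s + 9.54 = 0 → Poles: -2.7 + 1.5j, -2.7 - 1.5j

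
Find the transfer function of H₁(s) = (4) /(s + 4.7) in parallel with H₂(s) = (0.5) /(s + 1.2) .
Parallel: H = H₁ + H₂ = (n₁·d₂ + n₂·d₁)/(d₁·d₂).
n₁·d₂ = 4*s + 4.8. n₂·d₁ = 0.5*s + 2.35. Sum = 4.5*s + 7.15. d₁·d₂ = s^2 + 5.9*s + 5.64.
H(s) = (4.5*s + 7.15)/(s^2 + 5.9*s + 5.64)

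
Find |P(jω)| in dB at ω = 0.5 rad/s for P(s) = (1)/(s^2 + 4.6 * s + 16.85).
Substitute s = j*0.5: P(j0.5) = 0.0591063 - 0.00818942j.
|P(j0.5)| = sqrt(Re² + Im²) = 0.05967.
20*log₁₀(0.05967) = -24.48 dB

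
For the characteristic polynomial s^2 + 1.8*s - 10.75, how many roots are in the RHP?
s^2 + 1.8*s - 10.75 = (s - 2.5)(s + 4.3). Poles: -4.3, 2.5. RHP poles (Re>0): 1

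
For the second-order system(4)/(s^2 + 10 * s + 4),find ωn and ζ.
Standard form: ωn²/(s²+2ζωn·s+ωn²).
const=4=ωn² → ωn=2, s coeff=10=2ζωn → ζ=2.5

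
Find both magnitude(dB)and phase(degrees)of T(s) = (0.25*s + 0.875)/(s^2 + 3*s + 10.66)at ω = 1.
Substitute s = j*1: T(j1) = 0.0899423 - 0.00205247j.
|T| = 20*log₁₀(sqrt(Re²+Im²)) = -20.92 dB.
∠T = atan2(Im, Re) = -1.31°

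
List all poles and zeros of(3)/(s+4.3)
Set denominator = 0: s + 4.3 = 0 → Poles: -4.3
Numerator is a nonzero constant (3) → Zeros: none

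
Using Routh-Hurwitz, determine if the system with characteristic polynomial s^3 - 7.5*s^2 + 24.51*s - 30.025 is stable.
Routh array:
s^3: [1, 24.51]; s^2: [-7.5, -30.025]; s^1: [20.5067]; s^0: [-30.025]
First column: [1, -7.5, 20.5067, -30.025]. Sign changes = 3.
No, unstable (3 RHP root(s))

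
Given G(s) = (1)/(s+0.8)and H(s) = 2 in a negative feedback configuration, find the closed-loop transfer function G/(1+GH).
Closed-loop T = G/(1+GH).
Numerator: G_num * H_den = 1.
Denominator: G_den * H_den + G_num * H_num = (s + 0.8) + (2) = s + 2.8.
T(s) = (1)/(s + 2.8)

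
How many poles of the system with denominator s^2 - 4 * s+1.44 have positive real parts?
s^2 - 4*s + 1.44 = (s - 0.4)(s - 3.6). Poles: 0.4, 3.6. RHP poles (Re>0): 2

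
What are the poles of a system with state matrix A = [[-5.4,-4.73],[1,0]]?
Eigenvalues solve det(λI - A) = 0.
Characteristic polynomial: λ^2 + 5.4*λ + 4.73 = 0.
Factor: (λ + 4.3)(λ + 1.1) = 0.
Roots: -1.1, -4.3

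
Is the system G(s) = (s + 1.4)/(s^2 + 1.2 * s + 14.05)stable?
Denominator: s^2 + 1.2*s + 14.05. Poles: -0.6 + 3.7j, -0.6 - 3.7j. All Re(p)<0: Yes (stable)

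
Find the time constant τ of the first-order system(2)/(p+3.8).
First-order system: τ = -1/pole. Pole = -3.8. τ = -1/(-3.8) = 0.2632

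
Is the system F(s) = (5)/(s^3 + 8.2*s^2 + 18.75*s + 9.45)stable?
Denominator: s^3 + 8.2*s^2 + 18.75*s + 9.45 = (s + 3)(s + 0.7)(s + 4.5). Poles: -0.7, -3, -4.5. All Re(p)<0: Yes (stable)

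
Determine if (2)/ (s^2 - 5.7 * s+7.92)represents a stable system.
Denominator: s^2 - 5.7*s + 7.92 = (s - 3.3)(s - 2.4). Poles: 2.4, 3.3. All Re(p)<0: No (unstable)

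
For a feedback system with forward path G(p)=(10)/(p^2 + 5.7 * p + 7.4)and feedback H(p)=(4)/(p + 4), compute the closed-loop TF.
Closed-loop T = G/(1+GH).
Numerator: G_num * H_den = 10*p + 40.
Denominator: G_den * H_den + G_num * H_num = (p^3 + 9.7*p^2 + 30.2*p + 29.6) + (40) = p^3 + 9.7*p^2 + 30.2*p + 69.6.
T(p) = (10*p + 40)/(p^3 + 9.7*p^2 + 30.2*p + 69.6)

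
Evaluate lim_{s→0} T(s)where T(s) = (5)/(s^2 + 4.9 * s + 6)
DC gain = T(0) = num(0)/den(0) = 5/6 = 0.8333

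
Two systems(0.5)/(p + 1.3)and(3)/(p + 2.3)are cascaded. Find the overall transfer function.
Series: H = H₁ · H₂ = (n₁·n₂)/(d₁·d₂).
Num: n₁·n₂ = 1.5. Den: d₁·d₂ = p^2 + 3.6*p + 2.99.
H(p) = (1.5)/(p^2 + 3.6*p + 2.99)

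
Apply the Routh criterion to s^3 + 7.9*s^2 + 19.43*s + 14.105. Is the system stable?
Routh array:
s^3: [1, 19.43]; s^2: [7.9, 14.105]; s^1: [17.6446]; s^0: [14.105]
First column: [1, 7.9, 17.6446, 14.105]. Sign changes = 0.
Yes, stable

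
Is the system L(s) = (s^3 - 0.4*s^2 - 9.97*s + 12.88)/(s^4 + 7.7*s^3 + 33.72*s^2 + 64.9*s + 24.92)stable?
Denominator: s^4 + 7.7*s^3 + 33.72*s^2 + 64.9*s + 24.92 = (s + 0.5)(s + 2.8)(s^2 + 4.4*s + 17.8). Poles: -0.5, -2.2 + 3.6j, -2.2 - 3.6j, -2.8. All Re(p)<0: Yes (stable)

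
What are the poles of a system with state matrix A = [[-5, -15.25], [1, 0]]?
Eigenvalues solve det(λI - A) = 0.
Characteristic polynomial: λ^2 + 5*λ + 15.25 = 0.
Roots: -2.5 + 3j, -2.5 - 3j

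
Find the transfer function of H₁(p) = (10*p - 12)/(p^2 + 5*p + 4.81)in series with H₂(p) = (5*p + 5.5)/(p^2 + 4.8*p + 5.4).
Series: H = H₁ · H₂ = (n₁·n₂)/(d₁·d₂).
Num: n₁·n₂ = 50*p^2 - 5*p - 66. Den: d₁·d₂ = p^4 + 9.8*p^3 + 34.21*p^2 + 50.088*p + 25.974.
H(p) = (50*p^2 - 5*p - 66)/(p^4 + 9.8*p^3 + 34.21*p^2 + 50.088*p + 25.974)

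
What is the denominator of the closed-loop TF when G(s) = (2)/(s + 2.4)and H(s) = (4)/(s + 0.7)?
Characteristic poly = G_den * H_den + G_num * H_num = (s^2 + 3.1*s + 1.68) + (8) = s^2 + 3.1*s + 9.68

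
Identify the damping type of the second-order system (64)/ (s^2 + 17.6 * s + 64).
Standard form: ωn²/(s²+2ζωn·s+ωn²) gives ωn=8, ζ=1.1.
Overdamped (ζ = 1.1 > 1)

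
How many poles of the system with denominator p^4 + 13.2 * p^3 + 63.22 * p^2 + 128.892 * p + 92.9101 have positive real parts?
p^4 + 13.2*p^3 + 63.22*p^2 + 128.892*p + 92.9101 = (p + 4.1)(p + 4.3)(p + 3.1)(p + 1.7). Poles: -1.7, -3.1, -4.1, -4.3. RHP poles (Re>0): 0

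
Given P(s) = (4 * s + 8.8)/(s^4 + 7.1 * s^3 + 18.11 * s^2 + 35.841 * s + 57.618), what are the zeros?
Set numerator = 0: 4*s + 8.8 = 0 → Zeros: -2.2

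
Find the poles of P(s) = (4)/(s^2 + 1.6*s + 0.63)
Set denominator = 0: s^2 + 1.6*s + 0.63 = (s + 0.9)(s + 0.7) = 0 → Poles: -0.7, -0.9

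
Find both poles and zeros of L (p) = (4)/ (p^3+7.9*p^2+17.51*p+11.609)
Set denominator = 0: p^3 + 7.9*p^2 + 17.51*p + 11.609 = (p + 4.7)(p + 1.9)(p + 1.3) = 0 → Poles: -1.3, -1.9, -4.7
Numerator is a nonzero constant (4) → Zeros: none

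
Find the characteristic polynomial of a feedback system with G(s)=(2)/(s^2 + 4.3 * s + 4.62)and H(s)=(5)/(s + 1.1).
Characteristic poly = G_den * H_den + G_num * H_num = (s^3 + 5.4*s^2 + 9.35*s + 5.082) + (10) = s^3 + 5.4*s^2 + 9.35*s + 15.082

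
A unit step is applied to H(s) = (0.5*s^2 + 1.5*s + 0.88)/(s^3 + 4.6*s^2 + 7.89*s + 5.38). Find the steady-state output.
FVT: lim_{t→∞} y(t) = lim_{s→0} s*Y(s) where Y(s) = H(s)/s.
= lim_{s→0} H(s) = H(0) = num(0)/den(0) = 0.88/5.38 = 0.1636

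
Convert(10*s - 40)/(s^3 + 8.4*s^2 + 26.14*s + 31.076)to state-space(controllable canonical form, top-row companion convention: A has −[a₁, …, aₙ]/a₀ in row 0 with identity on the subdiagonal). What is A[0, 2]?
Reachable canonical form for den = s^3 + 8.4*s^2 + 26.14*s + 31.076: top row of A = -[a₁,a₂,...,aₙ]/a₀, ones on the subdiagonal, zeros elsewhere.
A = [[-8.4, -26.14, -31.076], [1, 0, 0], [0, 1, 0]].
A[0,2] = -31.076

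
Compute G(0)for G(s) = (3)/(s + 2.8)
DC gain = G(0) = num(0)/den(0) = 3/2.8 = 1.071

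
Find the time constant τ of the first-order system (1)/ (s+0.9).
First-order system: τ = -1/pole. Pole = -0.9. τ = -1/(-0.9) = 1.111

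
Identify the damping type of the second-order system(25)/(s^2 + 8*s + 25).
Standard form: ωn²/(s²+2ζωn·s+ωn²) gives ωn=5, ζ=0.8.
Underdamped (ζ = 0.8 < 1)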